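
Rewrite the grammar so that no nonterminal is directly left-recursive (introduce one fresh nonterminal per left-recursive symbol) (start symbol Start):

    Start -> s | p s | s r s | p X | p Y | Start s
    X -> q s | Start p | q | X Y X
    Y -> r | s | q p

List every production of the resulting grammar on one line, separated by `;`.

Left recursion appears on Start, X.
For Start: α = {s}, β = {s, p s, s r s, p X, p Y}. Rewrite as Start → β Start1 and Start1 → α Start1 | ε.
For X: α = {Y X}, β = {q s, Start p, q}. Rewrite as X → β X1 and X1 → α X1 | ε.

Start -> s Start1 | p s Start1 | s r s Start1 | p X Start1 | p Y Start1; X -> q s X1 | Start p X1 | q X1; Y -> r | s | q p; Start1 -> s Start1 | ε; X1 -> Y X X1 | ε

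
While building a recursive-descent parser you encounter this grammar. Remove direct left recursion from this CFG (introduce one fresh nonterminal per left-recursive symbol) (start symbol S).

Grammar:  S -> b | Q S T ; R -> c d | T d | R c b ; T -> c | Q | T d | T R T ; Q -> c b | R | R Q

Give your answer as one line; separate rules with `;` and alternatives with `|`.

R, T are directly left-recursive.
For R: α = {c b}, β = {c d, T d}. Rewrite as R → β R' and R' → α R' | ε.
For T: α = {d, R T}, β = {c, Q}. Rewrite as T → β T' and T' → α T' | ε.

S -> b | Q S T; R -> c d R' | T d R'; T -> c T' | Q T'; Q -> c b | R | R Q; R' -> c b R' | ε; T' -> d T' | R T T' | ε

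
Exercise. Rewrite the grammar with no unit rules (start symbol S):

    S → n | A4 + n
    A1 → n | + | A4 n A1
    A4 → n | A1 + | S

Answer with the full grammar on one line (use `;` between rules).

Unit pairs: A4 ⇒* {S}.
For every A with A ⇒* B via unit rules, add B's non-unit alternatives to A; then delete every rule of the form X → Y.

S → n | A4 + n; A1 → n | + | A4 n A1; A4 → n | A1 + | A4 + n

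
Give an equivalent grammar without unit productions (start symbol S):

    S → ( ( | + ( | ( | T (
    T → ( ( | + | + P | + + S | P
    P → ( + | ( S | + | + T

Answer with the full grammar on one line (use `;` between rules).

Unit pairs: T ⇒* {P}.
For each unit pair (A, B), copy every non-unit production of B to A, then drop all unit productions.

S → ( ( | + ( | ( | T (; T → ( + | ( S | + | + T | ( ( | + P | + + S; P → ( + | ( S | + | + T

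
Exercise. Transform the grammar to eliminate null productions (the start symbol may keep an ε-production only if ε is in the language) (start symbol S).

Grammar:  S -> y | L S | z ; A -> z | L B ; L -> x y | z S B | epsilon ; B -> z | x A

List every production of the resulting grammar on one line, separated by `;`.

S -> y | L S | z; A -> z | L B | B; L -> x y | z S B; B -> z | x A

Nullable nonterminals: {L}.
ε ∉ L(G), so no ε-production is kept.
Add the nullable-subset variants: A → L B gives L B | B.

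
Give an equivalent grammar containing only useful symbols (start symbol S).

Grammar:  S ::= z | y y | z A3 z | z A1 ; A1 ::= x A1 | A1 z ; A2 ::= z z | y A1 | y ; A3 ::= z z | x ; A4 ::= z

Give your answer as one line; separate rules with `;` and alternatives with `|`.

S ::= z | y y | z A3 z; A3 ::= z z | x

Generating nonterminals: {A2, A3, A4, S}.
Reachable from S after that: {A3, S}.
Removed useless symbols: {A1, A2, A4} and every production mentioning them.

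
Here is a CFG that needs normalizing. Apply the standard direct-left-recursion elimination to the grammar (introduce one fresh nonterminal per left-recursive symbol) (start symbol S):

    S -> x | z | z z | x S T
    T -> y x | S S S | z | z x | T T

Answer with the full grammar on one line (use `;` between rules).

Left recursion appears on T.
For T: α = {T}, β = {y x, S S S, z, z x}. Rewrite as T → β T' and T' → α T' | ε.

S -> x | z | z z | x S T; T -> y x T' | S S S T' | z T' | z x T'; T' -> T T' | ε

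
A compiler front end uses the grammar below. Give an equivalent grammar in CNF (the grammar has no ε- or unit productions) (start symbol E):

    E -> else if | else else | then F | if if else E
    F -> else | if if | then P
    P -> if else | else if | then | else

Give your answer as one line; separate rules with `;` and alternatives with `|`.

E -> X1 X2 | X1 X1 | X3 F | X2 Y1; F -> else | X2 X2 | X3 P; P -> X2 X1 | X1 X2 | then | else; X1 -> else; X2 -> if; X3 -> then; Y1 -> X2 Y2; Y2 -> X1 E

Introduce a nonterminal for each terminal appearing in a rule of length ≥ 2: X1 → else, X2 → if, X3 → then.
Binarize each right-hand side of length ≥ 3 by chaining fresh nonterminals (Y1, Y2, …): affected rules were E → X2 X2 X1 E.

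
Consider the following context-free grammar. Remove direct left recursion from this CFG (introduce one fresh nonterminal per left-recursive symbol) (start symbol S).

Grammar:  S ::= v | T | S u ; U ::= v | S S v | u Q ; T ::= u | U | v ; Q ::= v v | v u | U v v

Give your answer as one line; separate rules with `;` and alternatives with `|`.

S ::= v S' | T S'; U ::= v | S S v | u Q; T ::= u | U | v; Q ::= v v | v u | U v v; S' ::= u S' | epsilon

S is directly left-recursive.
For S: α = {u}, β = {v, T}. Rewrite as S → β S' and S' → α S' | ε.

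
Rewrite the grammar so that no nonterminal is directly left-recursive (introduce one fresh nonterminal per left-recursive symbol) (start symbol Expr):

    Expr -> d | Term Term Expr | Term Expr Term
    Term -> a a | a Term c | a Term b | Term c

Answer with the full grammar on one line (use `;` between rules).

Expr -> d | Term Term Expr | Term Expr Term; Term -> a a Term1 | a Term c Term1 | a Term b Term1; Term1 -> c Term1 | epsilon

Directly left-recursive nonterminal: Term.
For Term: α = {c}, β = {a a, a Term c, a Term b}. Rewrite as Term → β Term1 and Term1 → α Term1 | ε.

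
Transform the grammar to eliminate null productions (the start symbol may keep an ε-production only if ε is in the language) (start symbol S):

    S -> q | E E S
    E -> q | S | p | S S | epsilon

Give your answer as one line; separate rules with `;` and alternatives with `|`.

Nullable set = {E}.
ε ∉ L(G), so no ε-production is kept.
Add the nullable-subset variants: S → E E S gives E E S | E S.

S -> q | E E S | E S; E -> q | S | p | S S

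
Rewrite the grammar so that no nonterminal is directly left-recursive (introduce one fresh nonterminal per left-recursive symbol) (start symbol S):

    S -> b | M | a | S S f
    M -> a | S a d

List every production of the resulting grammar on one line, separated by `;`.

S -> b S' | M S' | a S'; M -> a | S a d; S' -> S f S' | eps

Left recursion appears on S.
For S: α = {S f}, β = {b, M, a}. Rewrite as S → β S' and S' → α S' | ε.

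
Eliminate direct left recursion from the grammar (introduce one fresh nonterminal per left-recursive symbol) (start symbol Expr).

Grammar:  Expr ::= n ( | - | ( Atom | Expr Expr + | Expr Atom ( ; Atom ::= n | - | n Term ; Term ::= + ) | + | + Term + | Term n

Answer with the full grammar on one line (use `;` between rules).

Left recursion appears on Expr, Term.
For Expr: α = {Expr +, Atom (}, β = {n (, -, ( Atom}. Rewrite as Expr → β Expr1 and Expr1 → α Expr1 | ε.
For Term: α = {n}, β = {+ ), +, + Term +}. Rewrite as Term → β Term1 and Term1 → α Term1 | ε.

Expr ::= n ( Expr1 | - Expr1 | ( Atom Expr1; Atom ::= n | - | n Term; Term ::= + ) Term1 | + Term1 | + Term + Term1; Expr1 ::= Expr + Expr1 | Atom ( Expr1 | eps; Term1 ::= n Term1 | eps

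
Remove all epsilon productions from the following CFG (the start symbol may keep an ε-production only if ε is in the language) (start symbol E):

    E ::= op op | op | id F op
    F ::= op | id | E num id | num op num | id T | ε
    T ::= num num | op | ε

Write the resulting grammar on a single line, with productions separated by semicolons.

E ::= op op | op | id F op | id op; F ::= op | id | E num id | num op num | id T; T ::= num num | op

Nullable nonterminals: {F, T}.
ε ∉ L(G), so no ε-production is kept.
Expand every rule over subsets of its nullable positions: E → id F op gives id F op | id op.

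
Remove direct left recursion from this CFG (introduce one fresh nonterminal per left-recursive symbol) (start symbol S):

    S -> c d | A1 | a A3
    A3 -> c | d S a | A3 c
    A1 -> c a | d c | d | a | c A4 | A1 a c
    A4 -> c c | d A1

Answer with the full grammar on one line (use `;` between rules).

Directly left-recursive nonterminals: A3, A1.
For A3: α = {c}, β = {c, d S a}. Rewrite as A3 → β A3' and A3' → α A3' | ε.
For A1: α = {a c}, β = {c a, d c, d, a, c A4}. Rewrite as A1 → β A1' and A1' → α A1' | ε.

S -> c d | A1 | a A3; A3 -> c A3' | d S a A3'; A1 -> c a A1' | d c A1' | d A1' | a A1' | c A4 A1'; A4 -> c c | d A1; A3' -> c A3' | ε; A1' -> a c A1' | ε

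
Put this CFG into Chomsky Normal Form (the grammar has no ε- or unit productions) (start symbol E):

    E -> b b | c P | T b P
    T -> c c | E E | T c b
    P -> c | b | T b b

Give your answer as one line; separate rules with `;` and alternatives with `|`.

E -> X1 X1 | X2 P | T Y1; T -> X2 X2 | E E | T Y2; P -> c | b | T Y3; X1 -> b; X2 -> c; Y1 -> X1 P; Y2 -> X2 X1; Y3 -> X1 X1

Introduce a nonterminal for each terminal appearing in a rule of length ≥ 2: X1 → b, X2 → c.
Binarize each right-hand side of length ≥ 3 by chaining fresh nonterminals (Y1, Y2, …): affected rules were E → T X1 P; T → T X2 X1; P → T X1 X1.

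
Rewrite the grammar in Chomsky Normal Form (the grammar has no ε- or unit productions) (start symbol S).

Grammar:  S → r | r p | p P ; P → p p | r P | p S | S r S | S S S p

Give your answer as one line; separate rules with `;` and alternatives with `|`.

S → r | X1 X2 | X2 P; P → X2 X2 | X1 P | X2 S | S Y1 | S Y2; X1 → r; X2 → p; Y1 → X1 S; Y2 → S Y3; Y3 → S X2

Introduce a nonterminal for each terminal appearing in a rule of length ≥ 2: X1 → r, X2 → p.
Binarize each right-hand side of length ≥ 3 by chaining fresh nonterminals (Y1, Y2, …): affected rules were P → S X1 S; P → S S S X2.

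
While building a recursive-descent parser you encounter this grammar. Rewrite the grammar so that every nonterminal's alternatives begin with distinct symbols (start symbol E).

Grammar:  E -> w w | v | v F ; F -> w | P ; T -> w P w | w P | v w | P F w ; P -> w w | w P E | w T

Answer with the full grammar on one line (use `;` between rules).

E -> w w | v E'; F -> w | P; T -> v w | P F w | w P T'; P -> w P'; E' -> ε | F; T' -> w | ε; P' -> w | P E | T

E has alternatives sharing prefix 'v': factor to E → v E' with E' → ε | F.
T has alternatives sharing prefix 'w P': factor to T → w P T' with T' → w | ε.
P has alternatives sharing prefix 'w': factor to P → w P' with P' → w | P E | T.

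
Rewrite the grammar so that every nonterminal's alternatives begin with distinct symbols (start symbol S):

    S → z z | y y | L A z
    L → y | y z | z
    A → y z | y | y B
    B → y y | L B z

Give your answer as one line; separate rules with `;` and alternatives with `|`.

S → z z | y y | L A z; L → z | y L'; A → y A'; B → y y | L B z; L' → eps | z; A' → z | eps | B

L has alternatives sharing prefix 'y': factor to L → y L' with L' → ε | z.
A has alternatives sharing prefix 'y': factor to A → y A' with A' → z | ε | B.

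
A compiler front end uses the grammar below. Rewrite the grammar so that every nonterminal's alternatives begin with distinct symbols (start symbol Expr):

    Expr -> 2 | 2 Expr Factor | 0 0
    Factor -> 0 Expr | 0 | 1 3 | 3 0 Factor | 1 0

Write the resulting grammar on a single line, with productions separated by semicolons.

Expr -> 0 0 | 2 Expr1; Factor -> 3 0 Factor | 0 Factor1 | 1 Factor2; Expr1 -> ε | Expr Factor; Factor1 -> Expr | ε; Factor2 -> 3 | 0

Expr has alternatives sharing prefix '2': factor to Expr → 2 Expr1 with Expr1 → ε | Expr Factor.
Factor has alternatives sharing prefix '0': factor to Factor → 0 Factor1 with Factor1 → Expr | ε.
Factor has alternatives sharing prefix '1': factor to Factor → 1 Factor2 with Factor2 → 3 | 0.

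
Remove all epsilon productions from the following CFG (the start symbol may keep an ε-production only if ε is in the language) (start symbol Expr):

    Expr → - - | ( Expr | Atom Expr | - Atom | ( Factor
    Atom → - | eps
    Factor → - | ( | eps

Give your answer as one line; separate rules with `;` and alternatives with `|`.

Nullable nonterminals: {Atom, Factor}.
ε ∉ L(G), so no ε-production is kept.
For each production, add variants omitting each subset of nullable occurrences: Expr → - Atom gives - Atom | -. Expr → ( Factor gives ( Factor | (.

Expr → - - | ( Expr | Atom Expr | - Atom | - | ( Factor | (; Atom → -; Factor → - | (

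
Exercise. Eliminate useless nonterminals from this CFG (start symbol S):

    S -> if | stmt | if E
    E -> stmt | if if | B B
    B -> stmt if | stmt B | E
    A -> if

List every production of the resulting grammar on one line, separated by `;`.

S -> if | stmt | if E; E -> stmt | if if | B B; B -> stmt if | stmt B | E

Generating nonterminals: {A, B, E, S}.
Reachable from S after that: {B, E, S}.
Removed useless symbols: {A} and every production mentioning them.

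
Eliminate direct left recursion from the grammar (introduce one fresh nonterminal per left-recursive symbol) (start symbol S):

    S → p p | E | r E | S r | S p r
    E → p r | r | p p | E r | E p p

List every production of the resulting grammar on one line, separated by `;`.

S, E are directly left-recursive.
For S: α = {r, p r}, β = {p p, E, r E}. Rewrite as S → β S' and S' → α S' | ε.
For E: α = {r, p p}, β = {p r, r, p p}. Rewrite as E → β E' and E' → α E' | ε.

S → p p S' | E S' | r E S'; E → p r E' | r E' | p p E'; S' → r S' | p r S' | epsilon; E' → r E' | p p E' | epsilon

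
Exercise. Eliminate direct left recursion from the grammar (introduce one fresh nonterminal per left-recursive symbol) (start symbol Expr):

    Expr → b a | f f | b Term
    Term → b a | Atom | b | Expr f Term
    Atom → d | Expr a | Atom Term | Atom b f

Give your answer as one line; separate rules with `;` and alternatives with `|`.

Expr → b a | f f | b Term; Term → b a | Atom | b | Expr f Term; Atom → d Atom1 | Expr a Atom1; Atom1 → Term Atom1 | b f Atom1 | ε

Atom is directly left-recursive.
For Atom: α = {Term, b f}, β = {d, Expr a}. Rewrite as Atom → β Atom1 and Atom1 → α Atom1 | ε.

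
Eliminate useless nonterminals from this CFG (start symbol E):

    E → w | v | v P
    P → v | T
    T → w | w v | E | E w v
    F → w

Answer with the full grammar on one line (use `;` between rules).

E → w | v | v P; P → v | T; T → w | w v | E | E w v

Generating nonterminals: {E, F, P, T}.
Reachable from E after that: {E, P, T}.
Removed useless symbols: {F} and every production mentioning them.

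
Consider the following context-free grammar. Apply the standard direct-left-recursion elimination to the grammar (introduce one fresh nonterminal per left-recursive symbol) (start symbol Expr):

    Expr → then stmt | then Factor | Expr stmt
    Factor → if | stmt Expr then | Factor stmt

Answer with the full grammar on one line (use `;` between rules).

Expr → then stmt Expr1 | then Factor Expr1; Factor → if Factor1 | stmt Expr then Factor1; Expr1 → stmt Expr1 | ε; Factor1 → stmt Factor1 | ε

Left recursion appears on Expr, Factor.
For Expr: α = {stmt}, β = {then stmt, then Factor}. Rewrite as Expr → β Expr1 and Expr1 → α Expr1 | ε.
For Factor: α = {stmt}, β = {if, stmt Expr then}. Rewrite as Factor → β Factor1 and Factor1 → α Factor1 | ε.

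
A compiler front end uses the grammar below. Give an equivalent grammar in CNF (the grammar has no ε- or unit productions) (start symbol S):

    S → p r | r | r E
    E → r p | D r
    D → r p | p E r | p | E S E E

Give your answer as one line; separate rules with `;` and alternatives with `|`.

Introduce a nonterminal for each terminal appearing in a rule of length ≥ 2: X1 → p, X2 → r.
Binarize each right-hand side of length ≥ 3 by chaining fresh nonterminals (Y1, Y2, …): affected rules were D → X1 E X2; D → E S E E.

S → X1 X2 | r | X2 E; E → X2 X1 | D X2; D → X2 X1 | X1 Y1 | p | E Y2; X1 → p; X2 → r; Y1 → E X2; Y2 → S Y3; Y3 → E E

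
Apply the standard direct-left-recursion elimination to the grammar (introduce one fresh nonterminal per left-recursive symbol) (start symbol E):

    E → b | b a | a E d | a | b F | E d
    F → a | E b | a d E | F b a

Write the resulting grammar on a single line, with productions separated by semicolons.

E → b E' | b a E' | a E d E' | a E' | b F E'; F → a F' | E b F' | a d E F'; E' → d E' | eps; F' → b a F' | eps

Directly left-recursive nonterminals: E, F.
For E: α = {d}, β = {b, b a, a E d, a, b F}. Rewrite as E → β E' and E' → α E' | ε.
For F: α = {b a}, β = {a, E b, a d E}. Rewrite as F → β F' and F' → α F' | ε.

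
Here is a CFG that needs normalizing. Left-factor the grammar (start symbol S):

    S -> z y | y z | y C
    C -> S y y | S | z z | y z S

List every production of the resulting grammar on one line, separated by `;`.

S has alternatives sharing prefix 'y': factor to S → y S' with S' → z | C.
C has alternatives sharing prefix 'S': factor to C → S C' with C' → y y | ε.

S -> z y | y S'; C -> z z | y z S | S C'; S' -> z | C; C' -> y y | ε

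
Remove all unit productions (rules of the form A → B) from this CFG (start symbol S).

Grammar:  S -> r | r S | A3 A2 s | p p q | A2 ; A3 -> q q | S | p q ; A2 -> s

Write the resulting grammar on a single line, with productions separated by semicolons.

S -> s | r | r S | A3 A2 s | p p q; A3 -> s | r | r S | A3 A2 s | p p q | q q | p q; A2 -> s

Unit pairs: A3 ⇒* {A2, S}; S ⇒* {A2}.
For every A with A ⇒* B via unit rules, add B's non-unit alternatives to A; then delete every rule of the form X → Y.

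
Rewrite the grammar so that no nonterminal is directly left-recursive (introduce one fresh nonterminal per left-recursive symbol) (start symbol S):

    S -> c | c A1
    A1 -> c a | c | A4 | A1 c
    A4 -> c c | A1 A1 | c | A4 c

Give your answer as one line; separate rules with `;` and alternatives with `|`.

Directly left-recursive nonterminals: A1, A4.
For A1: α = {c}, β = {c a, c, A4}. Rewrite as A1 → β A1' and A1' → α A1' | ε.
For A4: α = {c}, β = {c c, A1 A1, c}. Rewrite as A4 → β A4' and A4' → α A4' | ε.

S -> c | c A1; A1 -> c a A1' | c A1' | A4 A1'; A4 -> c c A4' | A1 A1 A4' | c A4'; A1' -> c A1' | ε; A4' -> c A4' | ε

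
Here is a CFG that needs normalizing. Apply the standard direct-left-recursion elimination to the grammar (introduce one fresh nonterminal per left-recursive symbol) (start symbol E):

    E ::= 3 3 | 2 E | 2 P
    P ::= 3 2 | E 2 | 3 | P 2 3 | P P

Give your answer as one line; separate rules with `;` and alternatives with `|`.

E ::= 3 3 | 2 E | 2 P; P ::= 3 2 P' | E 2 P' | 3 P'; P' ::= 2 3 P' | P P' | ε

Left recursion appears on P.
For P: α = {2 3, P}, β = {3 2, E 2, 3}. Rewrite as P → β P' and P' → α P' | ε.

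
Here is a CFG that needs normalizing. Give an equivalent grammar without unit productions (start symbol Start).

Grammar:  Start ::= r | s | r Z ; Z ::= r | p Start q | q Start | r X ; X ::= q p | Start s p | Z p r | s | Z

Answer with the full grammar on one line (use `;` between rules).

Unit pairs: X ⇒* {Z}.
For each unit pair (A, B), copy every non-unit production of B to A, then drop all unit productions.

Start ::= r | s | r Z; Z ::= r | p Start q | q Start | r X; X ::= r | p Start q | q Start | r X | q p | Start s p | Z p r | s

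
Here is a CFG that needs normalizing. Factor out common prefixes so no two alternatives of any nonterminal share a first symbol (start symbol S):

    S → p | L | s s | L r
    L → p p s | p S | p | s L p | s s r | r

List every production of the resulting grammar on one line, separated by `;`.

S → p | s s | L S'; L → r | p L' | s L''; S' → ε | r; L' → p s | S | ε; L'' → L p | s r

S has alternatives sharing prefix 'L': factor to S → L S' with S' → ε | r.
L has alternatives sharing prefix 'p': factor to L → p L' with L' → p s | S | ε.
L has alternatives sharing prefix 's': factor to L → s L'' with L'' → L p | s r.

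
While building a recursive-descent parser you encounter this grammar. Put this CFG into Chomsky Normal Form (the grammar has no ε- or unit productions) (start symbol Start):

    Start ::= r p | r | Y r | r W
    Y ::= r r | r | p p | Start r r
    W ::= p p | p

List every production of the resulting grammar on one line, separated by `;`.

Start ::= X1 X2 | r | Y X1 | X1 W; Y ::= X1 X1 | r | X2 X2 | Start Y1; W ::= X2 X2 | p; X1 ::= r; X2 ::= p; Y1 ::= X1 X1

Introduce a nonterminal for each terminal appearing in a rule of length ≥ 2: X1 → r, X2 → p.
Binarize each right-hand side of length ≥ 3 by chaining fresh nonterminals (Y1, Y2, …): affected rules were Y → Start X1 X1.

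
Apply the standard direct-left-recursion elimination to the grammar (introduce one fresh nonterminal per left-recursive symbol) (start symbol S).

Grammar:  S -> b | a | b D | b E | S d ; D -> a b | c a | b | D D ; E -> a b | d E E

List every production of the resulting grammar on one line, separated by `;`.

S -> b S' | a S' | b D S' | b E S'; D -> a b D' | c a D' | b D'; E -> a b | d E E; S' -> d S' | eps; D' -> D D' | eps

S, D are directly left-recursive.
For S: α = {d}, β = {b, a, b D, b E}. Rewrite as S → β S' and S' → α S' | ε.
For D: α = {D}, β = {a b, c a, b}. Rewrite as D → β D' and D' → α D' | ε.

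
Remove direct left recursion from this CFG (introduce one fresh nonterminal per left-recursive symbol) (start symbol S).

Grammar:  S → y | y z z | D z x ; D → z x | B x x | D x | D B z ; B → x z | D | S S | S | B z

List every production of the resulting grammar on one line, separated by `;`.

Directly left-recursive nonterminals: D, B.
For D: α = {x, B z}, β = {z x, B x x}. Rewrite as D → β D' and D' → α D' | ε.
For B: α = {z}, β = {x z, D, S S, S}. Rewrite as B → β B' and B' → α B' | ε.

S → y | y z z | D z x; D → z x D' | B x x D'; B → x z B' | D B' | S S B' | S B'; D' → x D' | B z D' | epsilon; B' → z B' | epsilon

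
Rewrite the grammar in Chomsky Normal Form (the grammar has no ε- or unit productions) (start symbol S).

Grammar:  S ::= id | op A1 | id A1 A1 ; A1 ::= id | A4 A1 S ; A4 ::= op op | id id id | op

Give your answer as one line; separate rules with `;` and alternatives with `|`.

S ::= id | X1 A1 | X2 Y1; A1 ::= id | A4 Y2; A4 ::= X1 X1 | X2 Y3 | op; X1 ::= op; X2 ::= id; Y1 ::= A1 A1; Y2 ::= A1 S; Y3 ::= X2 X2

Introduce a nonterminal for each terminal appearing in a rule of length ≥ 2: X1 → op, X2 → id.
Binarize each right-hand side of length ≥ 3 by chaining fresh nonterminals (Y1, Y2, …): affected rules were S → X2 A1 A1; A1 → A4 A1 S; A4 → X2 X2 X2.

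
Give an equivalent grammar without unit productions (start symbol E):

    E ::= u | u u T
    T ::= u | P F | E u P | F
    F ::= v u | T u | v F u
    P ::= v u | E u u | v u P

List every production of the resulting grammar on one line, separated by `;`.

Unit pairs: T ⇒* {F}.
For each unit pair (A, B), copy every non-unit production of B to A, then drop all unit productions.

E ::= u | u u T; T ::= v u | T u | v F u | u | P F | E u P; F ::= v u | T u | v F u; P ::= v u | E u u | v u P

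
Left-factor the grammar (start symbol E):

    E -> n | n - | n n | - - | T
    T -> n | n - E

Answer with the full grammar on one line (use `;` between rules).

E has alternatives sharing prefix 'n': factor to E → n E' with E' → ε | - | n.
T has alternatives sharing prefix 'n': factor to T → n T' with T' → ε | - E.

E -> - - | T | n E'; T -> n T'; E' -> ε | - | n; T' -> ε | - E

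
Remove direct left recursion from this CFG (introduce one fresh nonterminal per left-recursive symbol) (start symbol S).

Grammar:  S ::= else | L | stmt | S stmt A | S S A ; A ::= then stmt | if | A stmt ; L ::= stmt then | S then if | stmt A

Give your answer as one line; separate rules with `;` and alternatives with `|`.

S ::= else S' | L S' | stmt S'; A ::= then stmt A' | if A'; L ::= stmt then | S then if | stmt A; S' ::= stmt A S' | S A S' | ε; A' ::= stmt A' | ε

Directly left-recursive nonterminals: S, A.
For S: α = {stmt A, S A}, β = {else, L, stmt}. Rewrite as S → β S' and S' → α S' | ε.
For A: α = {stmt}, β = {then stmt, if}. Rewrite as A → β A' and A' → α A' | ε.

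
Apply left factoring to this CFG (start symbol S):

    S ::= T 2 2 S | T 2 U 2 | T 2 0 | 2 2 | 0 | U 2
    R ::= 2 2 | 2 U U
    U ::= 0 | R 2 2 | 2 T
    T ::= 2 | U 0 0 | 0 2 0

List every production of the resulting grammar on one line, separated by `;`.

S has alternatives sharing prefix 'T 2': factor to S → T 2 S' with S' → 2 S | U 2 | 0.
R has alternatives sharing prefix '2': factor to R → 2 R' with R' → 2 | U U.

S ::= 2 2 | 0 | U 2 | T 2 S'; R ::= 2 R'; U ::= 0 | R 2 2 | 2 T; T ::= 2 | U 0 0 | 0 2 0; S' ::= 2 S | U 2 | 0; R' ::= 2 | U U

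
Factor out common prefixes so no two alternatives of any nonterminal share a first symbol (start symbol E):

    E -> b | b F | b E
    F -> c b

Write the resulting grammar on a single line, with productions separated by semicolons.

E has alternatives sharing prefix 'b': factor to E → b E' with E' → ε | F | E.

E -> b E'; F -> c b; E' -> ε | F | E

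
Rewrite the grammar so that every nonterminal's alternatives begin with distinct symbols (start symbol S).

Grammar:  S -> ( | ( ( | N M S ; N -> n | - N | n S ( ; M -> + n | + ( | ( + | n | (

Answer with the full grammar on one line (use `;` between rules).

S has alternatives sharing prefix '(': factor to S → ( S' with S' → ε | (.
N has alternatives sharing prefix 'n': factor to N → n N' with N' → ε | S (.
M has alternatives sharing prefix '+': factor to M → + M' with M' → n | (.
M has alternatives sharing prefix '(': factor to M → ( M'' with M'' → + | ε.

S -> N M S | ( S'; N -> - N | n N'; M -> n | + M' | ( M''; S' -> ε | (; N' -> ε | S (; M' -> n | (; M'' -> + | ε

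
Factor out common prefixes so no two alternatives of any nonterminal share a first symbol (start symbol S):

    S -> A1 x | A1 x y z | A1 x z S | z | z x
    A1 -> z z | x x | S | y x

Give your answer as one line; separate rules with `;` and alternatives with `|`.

S has alternatives sharing prefix 'A1 x': factor to S → A1 x S' with S' → ε | y z | z S.
S has alternatives sharing prefix 'z': factor to S → z S'' with S'' → ε | x.

S -> A1 x S' | z S''; A1 -> z z | x x | S | y x; S' -> ε | y z | z S; S'' -> ε | x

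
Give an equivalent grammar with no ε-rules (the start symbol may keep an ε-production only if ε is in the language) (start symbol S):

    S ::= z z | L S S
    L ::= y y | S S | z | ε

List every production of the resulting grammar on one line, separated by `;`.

S ::= z z | L S S | S S; L ::= y y | S S | z

The nullable symbols are {L}.
ε ∉ L(G), so no ε-production is kept.
For each production, add variants omitting each subset of nullable occurrences: S → L S S gives L S S | S S.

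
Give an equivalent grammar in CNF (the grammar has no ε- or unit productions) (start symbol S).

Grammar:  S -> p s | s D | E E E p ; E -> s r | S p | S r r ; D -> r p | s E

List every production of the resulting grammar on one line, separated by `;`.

S -> X1 X2 | X2 D | E Y1; E -> X2 X3 | S X1 | S Y3; D -> X3 X1 | X2 E; X1 -> p; X2 -> s; X3 -> r; Y1 -> E Y2; Y2 -> E X1; Y3 -> X3 X3

Introduce a nonterminal for each terminal appearing in a rule of length ≥ 2: X1 → p, X2 → s, X3 → r.
Binarize each right-hand side of length ≥ 3 by chaining fresh nonterminals (Y1, Y2, …): affected rules were S → E E E X1; E → S X3 X3.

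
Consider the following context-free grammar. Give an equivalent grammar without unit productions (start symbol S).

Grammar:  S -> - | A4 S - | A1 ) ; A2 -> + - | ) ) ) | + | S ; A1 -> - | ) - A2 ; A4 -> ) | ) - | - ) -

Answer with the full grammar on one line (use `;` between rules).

S -> - | A4 S - | A1 ); A2 -> + - | ) ) ) | + | - | A4 S - | A1 ); A1 -> - | ) - A2; A4 -> ) | ) - | - ) -

Unit pairs: A2 ⇒* {S}.
For each unit pair (A, B), copy every non-unit production of B to A, then drop all unit productions.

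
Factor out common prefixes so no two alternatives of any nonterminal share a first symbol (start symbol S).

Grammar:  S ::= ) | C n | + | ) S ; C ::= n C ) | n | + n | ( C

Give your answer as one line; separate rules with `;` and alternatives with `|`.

S has alternatives sharing prefix ')': factor to S → ) S' with S' → ε | S.
C has alternatives sharing prefix 'n': factor to C → n C' with C' → C ) | ε.

S ::= C n | + | ) S'; C ::= + n | ( C | n C'; S' ::= ε | S; C' ::= C ) | ε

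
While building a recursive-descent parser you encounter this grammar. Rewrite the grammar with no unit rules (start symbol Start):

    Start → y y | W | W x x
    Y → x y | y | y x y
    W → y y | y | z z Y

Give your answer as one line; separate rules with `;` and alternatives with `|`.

Unit pairs: Start ⇒* {W}.
For every A with A ⇒* B via unit rules, add B's non-unit alternatives to A; then delete every rule of the form X → Y.

Start → y y | W x x | y | z z Y; Y → x y | y | y x y; W → y y | y | z z Y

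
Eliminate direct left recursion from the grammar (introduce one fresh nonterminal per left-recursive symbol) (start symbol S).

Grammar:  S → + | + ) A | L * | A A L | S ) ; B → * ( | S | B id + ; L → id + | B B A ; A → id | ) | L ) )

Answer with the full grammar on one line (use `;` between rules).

Directly left-recursive nonterminals: S, B.
For S: α = {)}, β = {+, + ) A, L *, A A L}. Rewrite as S → β S' and S' → α S' | ε.
For B: α = {id +}, β = {* (, S}. Rewrite as B → β B' and B' → α B' | ε.

S → + S' | + ) A S' | L * S' | A A L S'; B → * ( B' | S B'; L → id + | B B A; A → id | ) | L ) ); S' → ) S' | ε; B' → id + B' | ε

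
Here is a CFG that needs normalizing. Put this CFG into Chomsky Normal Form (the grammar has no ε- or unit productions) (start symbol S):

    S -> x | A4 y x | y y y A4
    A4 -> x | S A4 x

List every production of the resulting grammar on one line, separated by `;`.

Introduce a nonterminal for each terminal appearing in a rule of length ≥ 2: X1 → y, X2 → x.
Binarize each right-hand side of length ≥ 3 by chaining fresh nonterminals (Y1, Y2, …): affected rules were S → A4 X1 X2; S → X1 X1 X1 A4; A4 → S A4 X2.

S -> x | A4 Y1 | X1 Y2; A4 -> x | S Y4; X1 -> y; X2 -> x; Y1 -> X1 X2; Y2 -> X1 Y3; Y3 -> X1 A4; Y4 -> A4 X2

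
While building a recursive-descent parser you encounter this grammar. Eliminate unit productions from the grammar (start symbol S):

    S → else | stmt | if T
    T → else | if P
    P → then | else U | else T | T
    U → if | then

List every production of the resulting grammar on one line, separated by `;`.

S → else | stmt | if T; T → else | if P; P → then | else U | else T | else | if P; U → if | then

Unit pairs: P ⇒* {T}.
For each unit pair (A, B), copy every non-unit production of B to A, then drop all unit productions.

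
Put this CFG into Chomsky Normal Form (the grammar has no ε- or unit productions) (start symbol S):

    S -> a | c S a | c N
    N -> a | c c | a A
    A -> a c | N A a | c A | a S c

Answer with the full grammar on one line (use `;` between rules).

Introduce a nonterminal for each terminal appearing in a rule of length ≥ 2: X1 → c, X2 → a.
Binarize each right-hand side of length ≥ 3 by chaining fresh nonterminals (Y1, Y2, …): affected rules were S → X1 S X2; A → N A X2; A → X2 S X1.

S -> a | X1 Y1 | X1 N; N -> a | X1 X1 | X2 A; A -> X2 X1 | N Y2 | X1 A | X2 Y3; X1 -> c; X2 -> a; Y1 -> S X2; Y2 -> A X2; Y3 -> S X1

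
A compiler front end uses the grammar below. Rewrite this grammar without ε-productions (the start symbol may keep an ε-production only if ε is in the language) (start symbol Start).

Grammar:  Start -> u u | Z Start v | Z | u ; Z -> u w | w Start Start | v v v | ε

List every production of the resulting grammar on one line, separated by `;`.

The nullable symbols are {Start, Z}.
ε ∈ L(G) since Start is nullable, so keep Start → ε.
For each production, add variants omitting each subset of nullable occurrences: Start → Z Start v gives Z Start v | Z v | Start v | v. Z → w Start Start gives w Start Start | w Start | w.

Start -> u u | Z Start v | Z v | Start v | v | Z | u | ε; Z -> u w | w Start Start | w Start | w | v v v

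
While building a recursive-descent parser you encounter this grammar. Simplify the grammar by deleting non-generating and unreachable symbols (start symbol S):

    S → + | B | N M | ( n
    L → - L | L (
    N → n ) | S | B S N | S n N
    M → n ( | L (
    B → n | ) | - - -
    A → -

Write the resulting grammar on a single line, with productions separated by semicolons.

S → + | B | N M | ( n; N → n ) | S | B S N | S n N; M → n (; B → n | ) | - - -

Generating nonterminals: {A, B, M, N, S}.
Reachable from S after that: {B, M, N, S}.
Removed useless symbols: {A, L} and every production mentioning them.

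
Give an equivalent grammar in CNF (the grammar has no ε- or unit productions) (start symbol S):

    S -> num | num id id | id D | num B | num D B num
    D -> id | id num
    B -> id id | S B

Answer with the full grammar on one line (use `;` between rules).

Introduce a nonterminal for each terminal appearing in a rule of length ≥ 2: X1 → num, X2 → id.
Binarize each right-hand side of length ≥ 3 by chaining fresh nonterminals (Y1, Y2, …): affected rules were S → X1 X2 X2; S → X1 D B X1.

S -> num | X1 Y1 | X2 D | X1 B | X1 Y2; D -> id | X2 X1; B -> X2 X2 | S B; X1 -> num; X2 -> id; Y1 -> X2 X2; Y2 -> D Y3; Y3 -> B X1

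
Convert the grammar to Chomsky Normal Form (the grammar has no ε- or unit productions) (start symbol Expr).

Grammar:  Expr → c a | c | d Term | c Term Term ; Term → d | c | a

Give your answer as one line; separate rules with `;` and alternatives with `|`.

Introduce a nonterminal for each terminal appearing in a rule of length ≥ 2: X1 → c, X2 → a, X3 → d.
Binarize each right-hand side of length ≥ 3 by chaining fresh nonterminals (Y1, Y2, …): affected rules were Expr → X1 Term Term.

Expr → X1 X2 | c | X3 Term | X1 Y1; Term → d | c | a; X1 → c; X2 → a; X3 → d; Y1 → Term Term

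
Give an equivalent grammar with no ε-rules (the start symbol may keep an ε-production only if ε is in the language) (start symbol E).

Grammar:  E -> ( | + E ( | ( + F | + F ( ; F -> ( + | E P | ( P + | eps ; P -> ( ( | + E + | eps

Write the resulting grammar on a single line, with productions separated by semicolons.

The nullable symbols are {F, P}.
ε ∉ L(G), so no ε-production is kept.
Expand every rule over subsets of its nullable positions: E → ( + F gives ( + F | ( +. E → + F ( gives + F ( | + (. F → E P gives E P | E.

E -> ( | + E ( | ( + F | ( + | + F ( | + (; F -> ( + | E P | E | ( P +; P -> ( ( | + E +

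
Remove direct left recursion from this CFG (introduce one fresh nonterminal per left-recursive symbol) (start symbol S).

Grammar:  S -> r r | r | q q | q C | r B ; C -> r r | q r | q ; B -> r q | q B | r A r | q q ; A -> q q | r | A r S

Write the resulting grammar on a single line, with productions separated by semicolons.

Directly left-recursive nonterminal: A.
For A: α = {r S}, β = {q q, r}. Rewrite as A → β A' and A' → α A' | ε.

S -> r r | r | q q | q C | r B; C -> r r | q r | q; B -> r q | q B | r A r | q q; A -> q q A' | r A'; A' -> r S A' | ε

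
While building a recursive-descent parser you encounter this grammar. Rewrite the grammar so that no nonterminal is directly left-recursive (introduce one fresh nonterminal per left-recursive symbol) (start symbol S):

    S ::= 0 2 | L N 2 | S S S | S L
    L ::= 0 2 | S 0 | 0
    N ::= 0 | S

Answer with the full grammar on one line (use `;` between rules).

S is directly left-recursive.
For S: α = {S S, L}, β = {0 2, L N 2}. Rewrite as S → β S' and S' → α S' | ε.

S ::= 0 2 S' | L N 2 S'; L ::= 0 2 | S 0 | 0; N ::= 0 | S; S' ::= S S S' | L S' | eps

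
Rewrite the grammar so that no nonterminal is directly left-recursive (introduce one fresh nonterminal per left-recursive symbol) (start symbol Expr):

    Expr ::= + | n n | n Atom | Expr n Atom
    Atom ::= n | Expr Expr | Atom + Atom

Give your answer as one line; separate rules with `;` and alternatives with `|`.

Directly left-recursive nonterminals: Expr, Atom.
For Expr: α = {n Atom}, β = {+, n n, n Atom}. Rewrite as Expr → β Expr1 and Expr1 → α Expr1 | ε.
For Atom: α = {+ Atom}, β = {n, Expr Expr}. Rewrite as Atom → β Atom1 and Atom1 → α Atom1 | ε.

Expr ::= + Expr1 | n n Expr1 | n Atom Expr1; Atom ::= n Atom1 | Expr Expr Atom1; Expr1 ::= n Atom Expr1 | eps; Atom1 ::= + Atom Atom1 | eps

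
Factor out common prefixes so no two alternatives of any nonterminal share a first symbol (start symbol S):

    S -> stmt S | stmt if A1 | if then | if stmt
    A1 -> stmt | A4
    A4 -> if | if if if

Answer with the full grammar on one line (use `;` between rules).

S -> stmt S' | if S''; A1 -> stmt | A4; A4 -> if A4'; S' -> S | if A1; S'' -> then | stmt; A4' -> ε | if if

S has alternatives sharing prefix 'stmt': factor to S → stmt S' with S' → S | if A1.
S has alternatives sharing prefix 'if': factor to S → if S'' with S'' → then | stmt.
A4 has alternatives sharing prefix 'if': factor to A4 → if A4' with A4' → ε | if if.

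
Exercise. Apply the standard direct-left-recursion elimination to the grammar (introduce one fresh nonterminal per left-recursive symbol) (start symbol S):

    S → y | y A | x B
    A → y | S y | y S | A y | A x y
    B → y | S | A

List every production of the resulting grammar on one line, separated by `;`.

S → y | y A | x B; A → y A' | S y A' | y S A'; B → y | S | A; A' → y A' | x y A' | eps

A is directly left-recursive.
For A: α = {y, x y}, β = {y, S y, y S}. Rewrite as A → β A' and A' → α A' | ε.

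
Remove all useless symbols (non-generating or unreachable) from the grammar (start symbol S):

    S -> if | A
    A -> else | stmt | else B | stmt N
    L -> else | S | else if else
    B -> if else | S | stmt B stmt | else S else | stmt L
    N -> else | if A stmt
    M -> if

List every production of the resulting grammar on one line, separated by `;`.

S -> if | A; A -> else | stmt | else B | stmt N; L -> else | S | else if else; B -> if else | S | stmt B stmt | else S else | stmt L; N -> else | if A stmt

Generating nonterminals: {A, B, L, M, N, S}.
Reachable from S after that: {A, B, L, N, S}.
Removed useless symbols: {M} and every production mentioning them.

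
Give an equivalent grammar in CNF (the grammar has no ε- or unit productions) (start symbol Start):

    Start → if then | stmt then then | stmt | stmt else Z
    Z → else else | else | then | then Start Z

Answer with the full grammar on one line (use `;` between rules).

Introduce a nonterminal for each terminal appearing in a rule of length ≥ 2: X1 → if, X2 → then, X3 → stmt, X4 → else.
Binarize each right-hand side of length ≥ 3 by chaining fresh nonterminals (Y1, Y2, …): affected rules were Start → X3 X2 X2; Start → X3 X4 Z; Z → X2 Start Z.

Start → X1 X2 | X3 Y1 | stmt | X3 Y2; Z → X4 X4 | else | then | X2 Y3; X1 → if; X2 → then; X3 → stmt; X4 → else; Y1 → X2 X2; Y2 → X4 Z; Y3 → Start Z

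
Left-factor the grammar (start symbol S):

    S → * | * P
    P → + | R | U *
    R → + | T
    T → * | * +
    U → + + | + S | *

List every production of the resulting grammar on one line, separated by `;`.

S → * S'; P → + | R | U *; R → + | T; T → * T'; U → * | + U'; S' → ε | P; T' → ε | +; U' → + | S

S has alternatives sharing prefix '*': factor to S → * S' with S' → ε | P.
T has alternatives sharing prefix '*': factor to T → * T' with T' → ε | +.
U has alternatives sharing prefix '+': factor to U → + U' with U' → + | S.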